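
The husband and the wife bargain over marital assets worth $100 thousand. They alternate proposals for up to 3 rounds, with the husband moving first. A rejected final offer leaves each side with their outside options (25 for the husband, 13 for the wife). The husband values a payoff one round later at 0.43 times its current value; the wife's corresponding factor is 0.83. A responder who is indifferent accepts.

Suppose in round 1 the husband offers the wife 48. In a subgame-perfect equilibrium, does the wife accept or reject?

Work out the wife's continuation value if the offer is rejected.
Round 3 (the husband proposes): the wife gets 13 if talks fail, so the husband offers 13 and keeps 87.
Round 2 (the wife proposes): the husband can get 87 next round, worth 0.43 × 87 = 37.41 now; the wife offers that and keeps 62.59.
So by rejecting in round 1, the wife gets 62.59 next round, worth 0.83 × 62.59 = 51.9497 now.
Offer 48 < 51.9497, so the wife rejects.

Reject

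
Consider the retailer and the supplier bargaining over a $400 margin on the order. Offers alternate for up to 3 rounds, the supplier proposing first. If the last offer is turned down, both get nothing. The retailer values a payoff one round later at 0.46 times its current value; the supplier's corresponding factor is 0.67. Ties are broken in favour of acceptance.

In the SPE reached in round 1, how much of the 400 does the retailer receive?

60.72

By backward induction:
Round 3 (the supplier proposes): the retailer will accept anything ≥ 0, so the supplier offers 0 and keeps 400.
Round 2 (the retailer proposes): the supplier can get 400 next round, worth 0.67 × 400 = 268 now; the retailer offers that and keeps 132.
Round 1 (the supplier proposes): the retailer can get 132 next round, worth 0.46 × 132 = 60.72 now; the supplier offers that and keeps 339.28.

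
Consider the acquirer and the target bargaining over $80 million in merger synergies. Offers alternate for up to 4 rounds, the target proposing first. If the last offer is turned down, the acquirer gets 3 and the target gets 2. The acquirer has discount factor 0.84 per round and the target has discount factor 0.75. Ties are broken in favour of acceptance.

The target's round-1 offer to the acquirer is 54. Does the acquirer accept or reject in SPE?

Reject

Round 4 (the acquirer proposes): the target gets 2 if talks fail, so the acquirer offers 2 and keeps 78.
Round 3 (the target proposes): the acquirer can get 78 next round, worth 0.84 × 78 = 65.52 now, so the target offers 65.52, keeping 14.48.
Round 2 (the acquirer proposes): the target can get 14.48 next round, worth 0.75 × 14.48 = 10.86 now, so the acquirer offers 10.86, keeping 69.14.
So by rejecting in round 1, the acquirer gets 69.14 next round, worth 0.84 × 69.14 = 58.0776 now.
Offer 54 < 58.0776, so the acquirer rejects.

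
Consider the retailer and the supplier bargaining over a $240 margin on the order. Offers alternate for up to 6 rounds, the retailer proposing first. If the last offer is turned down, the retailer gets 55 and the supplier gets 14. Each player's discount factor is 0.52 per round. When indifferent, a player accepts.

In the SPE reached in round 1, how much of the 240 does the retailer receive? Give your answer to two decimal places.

156.86

Work backward from the last round.
Round 6 (the supplier proposes): the retailer gets 55 if talks fail, so the supplier offers 55 and keeps 185.
Round 5 (the retailer proposes): the supplier can get 185 next round, worth 0.52 × 185 = 96.2 now; the retailer offers that and keeps 143.8.
Round 4 (the supplier proposes): the retailer can get 143.8 next round, worth 0.52 × 143.8 = 74.776 now, so the supplier offers 74.776, keeping 165.224.
Round 3 (the retailer proposes): the supplier can get 165.224 next round, worth 0.52 × 165.224 = 85.91648 now; the retailer offers that and keeps 154.08352.
Round 2 (the supplier proposes): the retailer can get 154.08352 next round, worth 0.52 × 154.08352 = 80.1234304 now; the supplier offers that and keeps 159.8765696.
Round 1 (the retailer proposes): the supplier can get 159.8765696 next round, worth 0.52 × 159.8765696 = 83.135816192 now. The retailer offers 83.135816192 and keeps 240 − 83.135816192 = 156.864183808.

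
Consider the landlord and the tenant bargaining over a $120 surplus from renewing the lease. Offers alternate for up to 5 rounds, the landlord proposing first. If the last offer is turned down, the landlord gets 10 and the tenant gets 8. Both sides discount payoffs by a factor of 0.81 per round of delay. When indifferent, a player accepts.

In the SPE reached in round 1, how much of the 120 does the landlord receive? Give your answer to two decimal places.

Solve by backward induction from round 5.
Round 5 (the landlord proposes): the tenant gets 8 if talks fail, so the landlord offers 8 and keeps 112.
Round 4 (the tenant proposes): the landlord can get 112 next round, worth 0.81 × 112 = 90.72 now. The tenant offers 90.72 and keeps 120 − 90.72 = 29.28.
Round 3 (the landlord proposes): the tenant can get 29.28 next round, worth 0.81 × 29.28 = 23.7168 now. The landlord offers 23.7168 and keeps 120 − 23.7168 = 96.2832.
Round 2 (the tenant proposes): the landlord can get 96.2832 next round, worth 0.81 × 96.2832 = 77.989392 now. The tenant offers 77.989392 and keeps 120 − 77.989392 = 42.010608.
Round 1 (the landlord proposes): the tenant can get 42.010608 next round, worth 0.81 × 42.010608 = 34.02859248 now; the landlord offers that and keeps 85.97140752.

85.97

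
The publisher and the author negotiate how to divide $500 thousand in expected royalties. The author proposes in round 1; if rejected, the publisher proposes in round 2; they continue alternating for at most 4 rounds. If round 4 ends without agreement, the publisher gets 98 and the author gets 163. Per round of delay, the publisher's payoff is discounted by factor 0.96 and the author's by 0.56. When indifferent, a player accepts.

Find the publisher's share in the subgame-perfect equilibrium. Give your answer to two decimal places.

Round 4 (the publisher proposes): the author gets 163 if talks fail, so the publisher offers 163 and keeps 337.
Round 3 (the author proposes): the publisher can get 337 next round, worth 0.96 × 337 = 323.52 now. The author offers 323.52 and keeps 500 − 323.52 = 176.48.
Round 2 (the publisher proposes): the author can get 176.48 next round, worth 0.56 × 176.48 = 98.8288 now. The publisher offers 98.8288 and keeps 500 − 98.8288 = 401.1712.
Round 1 (the author proposes): the publisher can get 401.1712 next round, worth 0.96 × 401.1712 = 385.124352 now, so the author offers 385.124352, keeping 114.875648.

385.12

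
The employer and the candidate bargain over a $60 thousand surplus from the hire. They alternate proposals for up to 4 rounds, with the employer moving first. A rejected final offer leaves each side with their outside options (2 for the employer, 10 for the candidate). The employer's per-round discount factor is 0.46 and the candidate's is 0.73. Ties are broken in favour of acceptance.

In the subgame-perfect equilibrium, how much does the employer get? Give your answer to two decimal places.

22.13

Solve by backward induction from round 4.
Round 4 (the candidate proposes): the employer gets 2 if talks fail, so the candidate offers 2 and keeps 58.
Round 3 (the employer proposes): the candidate can get 58 next round, worth 0.73 × 58 = 42.34 now; the employer offers that and keeps 17.66.
Round 2 (the candidate proposes): the employer can get 17.66 next round, worth 0.46 × 17.66 = 8.1236 now. The candidate offers 8.1236 and keeps 60 − 8.1236 = 51.8764.
Round 1 (the employer proposes): the candidate can get 51.8764 next round, worth 0.73 × 51.8764 = 37.869772 now, so the employer offers 37.869772, keeping 22.130228.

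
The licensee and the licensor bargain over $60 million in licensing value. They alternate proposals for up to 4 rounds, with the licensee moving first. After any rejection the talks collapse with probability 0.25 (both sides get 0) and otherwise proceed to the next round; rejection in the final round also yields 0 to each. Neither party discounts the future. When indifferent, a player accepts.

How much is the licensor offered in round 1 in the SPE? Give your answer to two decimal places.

Round 4 (the licensor proposes): the licensee will accept anything ≥ 0, so the licensor offers 0 and keeps 60.
Round 3 (the licensee proposes): rejecting gives the licensor an expected 0.75 × 60 = 45, so the licensee offers 45, keeping 15.
Round 2 (the licensor proposes): rejecting gives the licensee an expected 0.75 × 15 = 11.25. The licensor offers 11.25 and keeps 60 − 11.25 = 48.75.
Round 1 (the licensee proposes): rejecting gives the licensor an expected 0.75 × 48.75 = 36.5625, so the licensee offers 36.5625, keeping 23.4375.

36.56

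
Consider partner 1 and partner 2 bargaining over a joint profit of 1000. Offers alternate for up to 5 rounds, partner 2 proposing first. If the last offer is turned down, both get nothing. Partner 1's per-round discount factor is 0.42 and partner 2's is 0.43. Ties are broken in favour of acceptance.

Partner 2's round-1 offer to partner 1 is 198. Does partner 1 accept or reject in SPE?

Reject

Round 5 (partner 2 proposes): rejection yields 0 for partner 1; partner 2 offers 0 and keeps 1000.
Round 4 (partner 1 proposes): partner 2 can get 1000 next round, worth 0.43 × 1000 = 430 now; partner 1 offers that and keeps 570.
Round 3 (partner 2 proposes): partner 1 can get 570 next round, worth 0.42 × 570 = 239.4 now, so partner 2 offers 239.4, keeping 760.6.
Round 2 (partner 1 proposes): partner 2 can get 760.6 next round, worth 0.43 × 760.6 = 327.058 now, so partner 1 offers 327.058, keeping 672.942.
So by rejecting in round 1, partner 1 gets 672.942 next round, worth 0.42 × 672.942 = 282.63564 now.
Offer 198 < 282.63564, so partner 1 rejects.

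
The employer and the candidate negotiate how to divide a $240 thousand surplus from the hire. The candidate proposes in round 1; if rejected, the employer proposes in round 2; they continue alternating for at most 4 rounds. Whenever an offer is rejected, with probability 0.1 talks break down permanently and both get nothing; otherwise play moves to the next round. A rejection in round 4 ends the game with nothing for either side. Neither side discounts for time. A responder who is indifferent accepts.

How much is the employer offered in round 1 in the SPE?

Round 4 (the employer proposes): rejection yields 0 for the candidate; the employer offers 0 and keeps 240.
Round 3 (the candidate proposes): rejecting gives the employer an expected 0.9 × 240 = 216; the candidate offers that and keeps 24.
Round 2 (the employer proposes): rejecting gives the candidate an expected 0.9 × 24 = 21.6, so the employer offers 21.6, keeping 218.4.
Round 1 (the candidate proposes): rejecting gives the employer an expected 0.9 × 218.4 = 196.56. The candidate offers 196.56 and keeps 240 − 196.56 = 43.44.

196.56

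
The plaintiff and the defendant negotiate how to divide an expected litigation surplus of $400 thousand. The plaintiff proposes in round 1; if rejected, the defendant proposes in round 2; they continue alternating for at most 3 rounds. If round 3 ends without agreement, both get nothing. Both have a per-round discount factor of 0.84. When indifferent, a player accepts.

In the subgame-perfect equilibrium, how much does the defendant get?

Work backward from the last round.
Round 3 (the plaintiff proposes): the defendant will accept anything ≥ 0, so the plaintiff offers 0 and keeps 400.
Round 2 (the defendant proposes): the plaintiff can get 400 next round, worth 0.84 × 400 = 336 now. The defendant offers 336 and keeps 400 − 336 = 64.
Round 1 (the plaintiff proposes): the defendant can get 64 next round, worth 0.84 × 64 = 53.76 now. The plaintiff offers 53.76 and keeps 400 − 53.76 = 346.24.

53.76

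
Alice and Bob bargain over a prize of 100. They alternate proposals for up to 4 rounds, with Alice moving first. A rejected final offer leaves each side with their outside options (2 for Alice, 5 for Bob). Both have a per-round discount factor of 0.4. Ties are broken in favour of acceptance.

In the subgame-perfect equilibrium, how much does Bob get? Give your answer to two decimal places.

Work backward from the last round.
Round 4 (Bob proposes): Alice gets 2 if talks fail, so Bob offers 2 and keeps 98.
Round 3 (Alice proposes): Bob can get 98 next round, worth 0.4 × 98 = 39.2 now, so Alice offers 39.2, keeping 60.8.
Round 2 (Bob proposes): Alice can get 60.8 next round, worth 0.4 × 60.8 = 24.32 now. Bob offers 24.32 and keeps 100 − 24.32 = 75.68.
Round 1 (Alice proposes): Bob can get 75.68 next round, worth 0.4 × 75.68 = 30.272 now. Alice offers 30.272 and keeps 100 − 30.272 = 69.728.

30.27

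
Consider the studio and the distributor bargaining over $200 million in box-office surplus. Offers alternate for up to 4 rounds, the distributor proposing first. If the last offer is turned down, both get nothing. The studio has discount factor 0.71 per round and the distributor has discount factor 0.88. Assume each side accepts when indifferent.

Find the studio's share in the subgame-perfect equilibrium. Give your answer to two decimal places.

105.76

Round 4 (the studio proposes): the distributor will accept anything ≥ 0, so the studio offers 0 and keeps 200.
Round 3 (the distributor proposes): the studio can get 200 next round, worth 0.71 × 200 = 142 now, so the distributor offers 142, keeping 58.
Round 2 (the studio proposes): the distributor can get 58 next round, worth 0.88 × 58 = 51.04 now, so the studio offers 51.04, keeping 148.96.
Round 1 (the distributor proposes): the studio can get 148.96 next round, worth 0.71 × 148.96 = 105.7616 now. The distributor offers 105.7616 and keeps 200 − 105.7616 = 94.2384.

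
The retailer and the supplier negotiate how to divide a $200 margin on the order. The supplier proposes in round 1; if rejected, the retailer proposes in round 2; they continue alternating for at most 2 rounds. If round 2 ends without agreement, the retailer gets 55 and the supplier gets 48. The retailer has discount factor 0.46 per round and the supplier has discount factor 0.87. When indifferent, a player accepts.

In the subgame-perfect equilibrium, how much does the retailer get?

69.92

Work backward from the last round.
Round 2 (the retailer proposes): the supplier gets 48 if talks fail, so the retailer offers 48 and keeps 152.
Round 1 (the supplier proposes): the retailer can get 152 next round, worth 0.46 × 152 = 69.92 now, so the supplier offers 69.92, keeping 130.08.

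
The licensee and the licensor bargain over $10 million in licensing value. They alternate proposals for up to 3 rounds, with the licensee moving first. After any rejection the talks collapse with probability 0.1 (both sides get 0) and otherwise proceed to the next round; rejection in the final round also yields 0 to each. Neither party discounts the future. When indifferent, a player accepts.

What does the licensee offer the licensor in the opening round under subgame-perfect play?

0.9

Round 3 (the licensee proposes): rejection yields 0 for the licensor; the licensee offers 0 and keeps 10.
Round 2 (the licensor proposes): rejecting gives the licensee an expected 0.9 × 10 = 9, so the licensor offers 9, keeping 1.
Round 1 (the licensee proposes): rejecting gives the licensor an expected 0.9 × 1 = 0.9; the licensee offers that and keeps 9.1.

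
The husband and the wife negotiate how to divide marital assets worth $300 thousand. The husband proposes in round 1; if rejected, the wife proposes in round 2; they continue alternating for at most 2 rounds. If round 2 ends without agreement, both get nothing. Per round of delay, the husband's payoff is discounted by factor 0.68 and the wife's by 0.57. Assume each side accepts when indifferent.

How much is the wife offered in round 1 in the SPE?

171

Round 2 (the wife proposes): the husband will accept anything ≥ 0, so the wife offers 0 and keeps 300.
Round 1 (the husband proposes): the wife can get 300 next round, worth 0.57 × 300 = 171 now; the husband offers that and keeps 129.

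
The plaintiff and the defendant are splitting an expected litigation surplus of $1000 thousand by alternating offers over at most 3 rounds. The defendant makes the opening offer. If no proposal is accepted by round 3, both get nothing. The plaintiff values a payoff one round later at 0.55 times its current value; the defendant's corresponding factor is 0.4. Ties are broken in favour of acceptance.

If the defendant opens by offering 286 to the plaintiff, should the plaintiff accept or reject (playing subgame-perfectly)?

Reject

Round 3 (the defendant proposes): rejection yields 0 for the plaintiff; the defendant offers 0 and keeps 1000.
Round 2 (the plaintiff proposes): the defendant can get 1000 next round, worth 0.4 × 1000 = 400 now; the plaintiff offers that and keeps 600.
So by rejecting in round 1, the plaintiff gets 600 next round, worth 0.55 × 600 = 330 now.
Offer 286 < 330, so the plaintiff rejects.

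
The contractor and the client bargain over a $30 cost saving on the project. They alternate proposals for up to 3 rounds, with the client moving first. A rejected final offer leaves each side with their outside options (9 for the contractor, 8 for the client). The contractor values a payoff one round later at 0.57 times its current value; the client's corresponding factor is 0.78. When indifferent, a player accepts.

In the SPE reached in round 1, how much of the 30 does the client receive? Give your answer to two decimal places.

22.24

Work backward from the last round.
Round 3 (the client proposes): the contractor gets 9 if talks fail, so the client offers 9 and keeps 21.
Round 2 (the contractor proposes): the client can get 21 next round, worth 0.78 × 21 = 16.38 now, so the contractor offers 16.38, keeping 13.62.
Round 1 (the client proposes): the contractor can get 13.62 next round, worth 0.57 × 13.62 = 7.7634 now; the client offers that and keeps 22.2366.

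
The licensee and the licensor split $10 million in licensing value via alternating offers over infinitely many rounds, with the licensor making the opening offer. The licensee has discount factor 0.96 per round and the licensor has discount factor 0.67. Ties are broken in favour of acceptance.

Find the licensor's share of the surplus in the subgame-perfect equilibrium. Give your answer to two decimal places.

Let x be the licensor's share when the licensor proposes and y be the licensee's share when the licensee proposes.
The licensee accepts iff offered ≥ 0.96·y, so x = 10 − 0.96y. Symmetrically y = 10 − 0.67x.
Substituting: x = 10 − 0.96(10 − 0.67x), giving x(1 − 0.67·0.96) = 10(1 − 0.96).
So x = 10 × 0.04 / 0.3568 ≈ 1.1211, and the licensee receives 10 − x ≈ 8.8789.

1.12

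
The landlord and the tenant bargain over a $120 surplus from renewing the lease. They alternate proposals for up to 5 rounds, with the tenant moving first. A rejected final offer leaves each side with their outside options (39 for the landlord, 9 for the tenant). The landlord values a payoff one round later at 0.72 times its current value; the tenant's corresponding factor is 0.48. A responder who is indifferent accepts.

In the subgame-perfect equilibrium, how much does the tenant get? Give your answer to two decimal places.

Round 5 (the tenant proposes): the landlord gets 39 if talks fail, so the tenant offers 39 and keeps 81.
Round 4 (the landlord proposes): the tenant can get 81 next round, worth 0.48 × 81 = 38.88 now; the landlord offers that and keeps 81.12.
Round 3 (the tenant proposes): the landlord can get 81.12 next round, worth 0.72 × 81.12 = 58.4064 now; the tenant offers that and keeps 61.5936.
Round 2 (the landlord proposes): the tenant can get 61.5936 next round, worth 0.48 × 61.5936 = 29.564928 now, so the landlord offers 29.564928, keeping 90.435072.
Round 1 (the tenant proposes): the landlord can get 90.435072 next round, worth 0.72 × 90.435072 = 65.11325184 now; the tenant offers that and keeps 54.88674816.

54.89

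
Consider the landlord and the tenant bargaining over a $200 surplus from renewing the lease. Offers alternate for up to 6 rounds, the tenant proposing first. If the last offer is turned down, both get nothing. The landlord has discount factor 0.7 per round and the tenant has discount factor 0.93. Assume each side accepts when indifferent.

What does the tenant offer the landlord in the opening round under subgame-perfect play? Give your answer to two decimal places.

Work backward from the last round.
Round 6 (the landlord proposes): rejection yields 0 for the tenant; the landlord offers 0 and keeps 200.
Round 5 (the tenant proposes): the landlord can get 200 next round, worth 0.7 × 200 = 140 now, so the tenant offers 140, keeping 60.
Round 4 (the landlord proposes): the tenant can get 60 next round, worth 0.93 × 60 = 55.8 now; the landlord offers that and keeps 144.2.
Round 3 (the tenant proposes): the landlord can get 144.2 next round, worth 0.7 × 144.2 = 100.94 now; the tenant offers that and keeps 99.06.
Round 2 (the landlord proposes): the tenant can get 99.06 next round, worth 0.93 × 99.06 = 92.1258 now; the landlord offers that and keeps 107.8742.
Round 1 (the tenant proposes): the landlord can get 107.8742 next round, worth 0.7 × 107.8742 = 75.51194 now, so the tenant offers 75.51194, keeping 124.48806.

75.51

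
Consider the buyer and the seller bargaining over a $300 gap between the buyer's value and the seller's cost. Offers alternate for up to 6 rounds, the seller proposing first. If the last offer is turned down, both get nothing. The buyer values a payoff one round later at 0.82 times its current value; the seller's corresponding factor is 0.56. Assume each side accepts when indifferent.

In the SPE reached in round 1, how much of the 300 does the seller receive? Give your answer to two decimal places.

90.18

Round 6 (the buyer proposes): rejection yields 0 for the seller; the buyer offers 0 and keeps 300.
Round 5 (the seller proposes): the buyer can get 300 next round, worth 0.82 × 300 = 246 now, so the seller offers 246, keeping 54.
Round 4 (the buyer proposes): the seller can get 54 next round, worth 0.56 × 54 = 30.24 now. The buyer offers 30.24 and keeps 300 − 30.24 = 269.76.
Round 3 (the seller proposes): the buyer can get 269.76 next round, worth 0.82 × 269.76 = 221.2032 now. The seller offers 221.2032 and keeps 300 − 221.2032 = 78.7968.
Round 2 (the buyer proposes): the seller can get 78.7968 next round, worth 0.56 × 78.7968 = 44.126208 now; the buyer offers that and keeps 255.873792.
Round 1 (the seller proposes): the buyer can get 255.873792 next round, worth 0.82 × 255.873792 = 209.81650944 now; the seller offers that and keeps 90.18349056.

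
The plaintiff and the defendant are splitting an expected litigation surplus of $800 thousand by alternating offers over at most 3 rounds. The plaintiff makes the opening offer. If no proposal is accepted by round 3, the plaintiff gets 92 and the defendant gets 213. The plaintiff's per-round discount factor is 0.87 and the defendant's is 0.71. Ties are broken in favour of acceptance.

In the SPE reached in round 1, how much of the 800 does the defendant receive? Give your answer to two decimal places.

205.41

Round 3 (the plaintiff proposes): the defendant gets 213 if talks fail, so the plaintiff offers 213 and keeps 587.
Round 2 (the defendant proposes): the plaintiff can get 587 next round, worth 0.87 × 587 = 510.69 now, so the defendant offers 510.69, keeping 289.31.
Round 1 (the plaintiff proposes): the defendant can get 289.31 next round, worth 0.71 × 289.31 = 205.4101 now, so the plaintiff offers 205.4101, keeping 594.5899.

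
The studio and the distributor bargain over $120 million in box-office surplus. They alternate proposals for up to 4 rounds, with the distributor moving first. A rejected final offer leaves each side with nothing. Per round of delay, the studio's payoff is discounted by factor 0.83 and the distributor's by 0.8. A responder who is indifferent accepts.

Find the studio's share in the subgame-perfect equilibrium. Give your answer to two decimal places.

86.05

Round 4 (the studio proposes): the distributor will accept anything ≥ 0, so the studio offers 0 and keeps 120.
Round 3 (the distributor proposes): the studio can get 120 next round, worth 0.83 × 120 = 99.6 now. The distributor offers 99.6 and keeps 120 − 99.6 = 20.4.
Round 2 (the studio proposes): the distributor can get 20.4 next round, worth 0.8 × 20.4 = 16.32 now. The studio offers 16.32 and keeps 120 − 16.32 = 103.68.
Round 1 (the distributor proposes): the studio can get 103.68 next round, worth 0.83 × 103.68 = 86.0544 now; the distributor offers that and keeps 33.9456.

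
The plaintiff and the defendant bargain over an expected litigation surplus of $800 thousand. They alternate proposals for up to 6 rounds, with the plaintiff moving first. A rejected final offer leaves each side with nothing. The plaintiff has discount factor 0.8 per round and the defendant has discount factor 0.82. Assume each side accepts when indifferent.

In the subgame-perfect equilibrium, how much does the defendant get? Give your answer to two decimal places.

499.57

Round 6 (the defendant proposes): the plaintiff will accept anything ≥ 0, so the defendant offers 0 and keeps 800.
Round 5 (the plaintiff proposes): the defendant can get 800 next round, worth 0.82 × 800 = 656 now, so the plaintiff offers 656, keeping 144.
Round 4 (the defendant proposes): the plaintiff can get 144 next round, worth 0.8 × 144 = 115.2 now; the defendant offers that and keeps 684.8.
Round 3 (the plaintiff proposes): the defendant can get 684.8 next round, worth 0.82 × 684.8 = 561.536 now; the plaintiff offers that and keeps 238.464.
Round 2 (the defendant proposes): the plaintiff can get 238.464 next round, worth 0.8 × 238.464 = 190.7712 now; the defendant offers that and keeps 609.2288.
Round 1 (the plaintiff proposes): the defendant can get 609.2288 next round, worth 0.82 × 609.2288 = 499.567616 now; the plaintiff offers that and keeps 300.432384.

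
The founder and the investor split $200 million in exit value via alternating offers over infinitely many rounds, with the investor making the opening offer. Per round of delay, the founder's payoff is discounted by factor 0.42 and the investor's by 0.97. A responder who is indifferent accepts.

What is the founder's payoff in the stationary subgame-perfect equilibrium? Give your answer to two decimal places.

When the investor proposes, the founder accepts any offer worth at least 0.42 times what the founder would get by proposing next round; and vice versa.
This gives x = 200 − 0.42y and y = 200 − 0.97x, where x and y are each side's share when it proposes.
Hence (1 − 0.42·0.97)x = 200(1 − 0.42), i.e. 0.5926·x = 116.
x ≈ 195.7476; the founder's share is 200 − x ≈ 4.2524.

4.25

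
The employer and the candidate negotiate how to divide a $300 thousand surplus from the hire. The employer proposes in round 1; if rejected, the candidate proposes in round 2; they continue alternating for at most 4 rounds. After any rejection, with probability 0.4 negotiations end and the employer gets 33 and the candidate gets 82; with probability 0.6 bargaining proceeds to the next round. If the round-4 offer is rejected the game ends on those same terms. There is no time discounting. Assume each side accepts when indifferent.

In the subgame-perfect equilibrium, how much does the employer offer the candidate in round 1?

By backward induction:
Round 4 (the candidate proposes): the employer gets 33 if talks fail, so the candidate offers 33 and keeps 267.
Round 3 (the employer proposes): rejecting gives the candidate an expected 0.6 × 267 + 0.4 × 82 = 193. The employer offers 193 and keeps 300 − 193 = 107.
Round 2 (the candidate proposes): rejecting gives the employer an expected 0.6 × 107 + 0.4 × 33 = 77.4; the candidate offers that and keeps 222.6.
Round 1 (the employer proposes): rejecting gives the candidate an expected 0.6 × 222.6 + 0.4 × 82 = 166.36. The employer offers 166.36 and keeps 300 − 166.36 = 133.64.

166.36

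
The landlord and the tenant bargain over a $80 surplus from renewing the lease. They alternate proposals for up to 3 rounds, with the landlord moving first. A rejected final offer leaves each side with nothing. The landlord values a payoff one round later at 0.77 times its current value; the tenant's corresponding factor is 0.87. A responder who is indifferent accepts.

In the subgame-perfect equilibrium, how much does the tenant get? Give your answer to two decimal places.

Solve by backward induction from round 3.
Round 3 (the landlord proposes): rejection yields 0 for the tenant; the landlord offers 0 and keeps 80.
Round 2 (the tenant proposes): the landlord can get 80 next round, worth 0.77 × 80 = 61.6 now. The tenant offers 61.6 and keeps 80 − 61.6 = 18.4.
Round 1 (the landlord proposes): the tenant can get 18.4 next round, worth 0.87 × 18.4 = 16.008 now; the landlord offers that and keeps 63.992.

16.01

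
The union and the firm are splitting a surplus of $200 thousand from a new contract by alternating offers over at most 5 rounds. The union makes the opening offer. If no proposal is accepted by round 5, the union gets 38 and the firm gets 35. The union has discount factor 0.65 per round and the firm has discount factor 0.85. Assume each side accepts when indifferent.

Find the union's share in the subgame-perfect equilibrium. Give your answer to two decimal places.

96.94

By backward induction:
Round 5 (the union proposes): the firm gets 35 if talks fail, so the union offers 35 and keeps 165.
Round 4 (the firm proposes): the union can get 165 next round, worth 0.65 × 165 = 107.25 now; the firm offers that and keeps 92.75.
Round 3 (the union proposes): the firm can get 92.75 next round, worth 0.85 × 92.75 = 78.8375 now. The union offers 78.8375 and keeps 200 − 78.8375 = 121.1625.
Round 2 (the firm proposes): the union can get 121.1625 next round, worth 0.65 × 121.1625 = 78.755625 now. The firm offers 78.755625 and keeps 200 − 78.755625 = 121.244375.
Round 1 (the union proposes): the firm can get 121.244375 next round, worth 0.85 × 121.244375 = 103.05771875 now; the union offers that and keeps 96.94228125.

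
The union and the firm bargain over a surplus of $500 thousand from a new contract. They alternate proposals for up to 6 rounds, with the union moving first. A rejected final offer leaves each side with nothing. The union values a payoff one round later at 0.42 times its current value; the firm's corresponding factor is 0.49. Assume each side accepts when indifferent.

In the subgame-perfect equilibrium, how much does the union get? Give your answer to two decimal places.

318.28

Round 6 (the firm proposes): rejection yields 0 for the union; the firm offers 0 and keeps 500.
Round 5 (the union proposes): the firm can get 500 next round, worth 0.49 × 500 = 245 now, so the union offers 245, keeping 255.
Round 4 (the firm proposes): the union can get 255 next round, worth 0.42 × 255 = 107.1 now. The firm offers 107.1 and keeps 500 − 107.1 = 392.9.
Round 3 (the union proposes): the firm can get 392.9 next round, worth 0.49 × 392.9 = 192.521 now, so the union offers 192.521, keeping 307.479.
Round 2 (the firm proposes): the union can get 307.479 next round, worth 0.42 × 307.479 = 129.14118 now, so the firm offers 129.14118, keeping 370.85882.
Round 1 (the union proposes): the firm can get 370.85882 next round, worth 0.49 × 370.85882 = 181.7208218 now. The union offers 181.7208218 and keeps 500 − 181.7208218 = 318.2791782.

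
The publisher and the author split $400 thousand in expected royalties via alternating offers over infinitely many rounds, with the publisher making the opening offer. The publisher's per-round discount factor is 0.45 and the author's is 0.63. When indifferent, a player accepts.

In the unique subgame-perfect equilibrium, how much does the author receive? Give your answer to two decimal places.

Let x be the publisher's share when the publisher proposes and y be the author's share when the author proposes.
The author accepts iff offered ≥ 0.63·y, so x = 400 − 0.63y. Symmetrically y = 400 − 0.45x.
Substituting: x = 400 − 0.63(400 − 0.45x), giving x(1 − 0.45·0.63) = 400(1 − 0.63).
So x = 400 × 0.37 / 0.7165 ≈ 206.5597, and the author receives 400 − x ≈ 193.4403.

193.44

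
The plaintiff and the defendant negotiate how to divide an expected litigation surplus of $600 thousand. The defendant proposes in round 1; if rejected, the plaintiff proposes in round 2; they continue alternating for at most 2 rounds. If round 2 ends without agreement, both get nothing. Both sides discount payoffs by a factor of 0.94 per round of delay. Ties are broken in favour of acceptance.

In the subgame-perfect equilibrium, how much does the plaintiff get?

Round 2 (the plaintiff proposes): rejection yields 0 for the defendant; the plaintiff offers 0 and keeps 600.
Round 1 (the defendant proposes): the plaintiff can get 600 next round, worth 0.94 × 600 = 564 now. The defendant offers 564 and keeps 600 − 564 = 36.

564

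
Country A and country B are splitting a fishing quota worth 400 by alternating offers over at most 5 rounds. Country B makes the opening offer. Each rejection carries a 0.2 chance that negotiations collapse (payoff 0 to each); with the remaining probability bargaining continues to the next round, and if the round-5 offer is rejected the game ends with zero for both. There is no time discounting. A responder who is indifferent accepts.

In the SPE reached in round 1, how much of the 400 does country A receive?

Round 5 (country B proposes): country A will accept anything ≥ 0, so country B offers 0 and keeps 400.
Round 4 (country A proposes): rejecting gives country B an expected 0.8 × 400 = 320, so country A offers 320, keeping 80.
Round 3 (country B proposes): rejecting gives country A an expected 0.8 × 80 = 64. Country B offers 64 and keeps 400 − 64 = 336.
Round 2 (country A proposes): rejecting gives country B an expected 0.8 × 336 = 268.8, so country A offers 268.8, keeping 131.2.
Round 1 (country B proposes): rejecting gives country A an expected 0.8 × 131.2 = 104.96, so country B offers 104.96, keeping 295.04.

104.96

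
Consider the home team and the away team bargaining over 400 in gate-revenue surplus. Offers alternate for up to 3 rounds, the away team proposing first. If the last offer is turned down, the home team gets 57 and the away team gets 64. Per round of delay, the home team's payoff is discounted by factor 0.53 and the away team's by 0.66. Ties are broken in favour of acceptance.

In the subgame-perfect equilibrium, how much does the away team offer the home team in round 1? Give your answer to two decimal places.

92.02

Round 3 (the away team proposes): the home team gets 57 if talks fail, so the away team offers 57 and keeps 343.
Round 2 (the home team proposes): the away team can get 343 next round, worth 0.66 × 343 = 226.38 now; the home team offers that and keeps 173.62.
Round 1 (the away team proposes): the home team can get 173.62 next round, worth 0.53 × 173.62 = 92.0186 now; the away team offers that and keeps 307.9814.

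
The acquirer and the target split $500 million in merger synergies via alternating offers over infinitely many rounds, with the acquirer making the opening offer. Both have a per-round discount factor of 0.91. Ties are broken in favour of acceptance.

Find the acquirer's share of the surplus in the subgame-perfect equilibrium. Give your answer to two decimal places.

When the acquirer proposes, the target accepts any offer worth at least 0.91 times what the target would get by proposing next round; and vice versa.
This gives x = 500 − 0.91y and y = 500 − 0.91x, where x and y are each side's share when it proposes.
Hence (1 − 0.91·0.91)x = 500(1 − 0.91), i.e. 0.1719·x = 45.
x ≈ 261.7801; the target's share is 500 − x ≈ 238.2199.

261.78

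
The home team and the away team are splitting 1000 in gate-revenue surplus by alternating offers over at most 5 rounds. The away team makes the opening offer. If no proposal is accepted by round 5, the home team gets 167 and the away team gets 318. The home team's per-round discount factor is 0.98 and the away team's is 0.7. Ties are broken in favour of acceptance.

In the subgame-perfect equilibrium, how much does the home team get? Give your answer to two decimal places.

By backward induction:
Round 5 (the away team proposes): the home team gets 167 if talks fail, so the away team offers 167 and keeps 833.
Round 4 (the home team proposes): the away team can get 833 next round, worth 0.7 × 833 = 583.1 now; the home team offers that and keeps 416.9.
Round 3 (the away team proposes): the home team can get 416.9 next round, worth 0.98 × 416.9 = 408.562 now; the away team offers that and keeps 591.438.
Round 2 (the home team proposes): the away team can get 591.438 next round, worth 0.7 × 591.438 = 414.0066 now; the home team offers that and keeps 585.9934.
Round 1 (the away team proposes): the home team can get 585.9934 next round, worth 0.98 × 585.9934 = 574.273532 now; the away team offers that and keeps 425.726468.

574.27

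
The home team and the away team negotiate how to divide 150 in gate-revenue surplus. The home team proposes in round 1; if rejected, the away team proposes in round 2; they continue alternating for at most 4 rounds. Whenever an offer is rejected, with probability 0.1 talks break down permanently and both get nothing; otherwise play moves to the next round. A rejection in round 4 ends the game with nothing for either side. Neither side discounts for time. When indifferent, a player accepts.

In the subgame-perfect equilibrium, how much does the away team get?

Round 4 (the away team proposes): rejection yields 0 for the home team; the away team offers 0 and keeps 150.
Round 3 (the home team proposes): rejecting gives the away team an expected 0.9 × 150 = 135, so the home team offers 135, keeping 15.
Round 2 (the away team proposes): rejecting gives the home team an expected 0.9 × 15 = 13.5. The away team offers 13.5 and keeps 150 − 13.5 = 136.5.
Round 1 (the home team proposes): rejecting gives the away team an expected 0.9 × 136.5 = 122.85, so the home team offers 122.85, keeping 27.15.

122.85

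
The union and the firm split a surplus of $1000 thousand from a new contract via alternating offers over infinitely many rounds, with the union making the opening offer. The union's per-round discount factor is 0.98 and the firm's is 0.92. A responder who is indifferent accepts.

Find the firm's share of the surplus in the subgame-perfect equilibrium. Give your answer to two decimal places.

When the union proposes, the firm accepts any offer worth at least 0.92 times what the firm would get by proposing next round; and vice versa.
This gives x = 1000 − 0.92y and y = 1000 − 0.98x, where x and y are each side's share when it proposes.
Hence (1 − 0.92·0.98)x = 1000(1 − 0.92), i.e. 0.0984·x = 80.
x ≈ 813.0081; the firm's share is 1000 − x ≈ 186.9919.

186.99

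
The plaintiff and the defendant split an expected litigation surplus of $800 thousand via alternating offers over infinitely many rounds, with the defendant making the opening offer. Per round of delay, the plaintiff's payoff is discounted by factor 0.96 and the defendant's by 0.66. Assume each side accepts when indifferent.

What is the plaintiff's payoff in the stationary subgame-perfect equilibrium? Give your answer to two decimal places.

Let x be the defendant's share when the defendant proposes and y be the plaintiff's share when the plaintiff proposes.
The plaintiff accepts iff offered ≥ 0.96·y, so x = 800 − 0.96y. Symmetrically y = 800 − 0.66x.
Substituting: x = 800 − 0.96(800 − 0.66x), giving x(1 − 0.66·0.96) = 800(1 − 0.96).
So x = 800 × 0.04 / 0.3664 ≈ 87.3362, and the plaintiff receives 800 − x ≈ 712.6638.

712.66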